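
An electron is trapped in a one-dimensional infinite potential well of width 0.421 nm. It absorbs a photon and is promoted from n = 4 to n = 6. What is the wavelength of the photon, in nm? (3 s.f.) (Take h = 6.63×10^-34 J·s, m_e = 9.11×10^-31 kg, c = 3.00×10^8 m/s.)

λ = 29.2 nm

E_1 = h²/(8m_eL²) = 3.403×10^-19 J, so ΔE = (6² − 4²)E_1 = 6.806×10^-18 J.
λ = hc/ΔE = (6.63×10^-34·3.00×10^8)/6.806×10^-18 = 2.92×10^-8 m = 29.2 nm.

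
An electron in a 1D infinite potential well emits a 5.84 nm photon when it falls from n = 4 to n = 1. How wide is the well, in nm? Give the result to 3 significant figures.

L = 0.163 nm

The photon carries ΔE = hc/λ = 6.626×10^-34·2.998×10^8/5.84×10^-9 m = 3.401×10^-17 J.
Since ΔE = (4² − 1²)E_1, E_1 = 2.267×10^-18 J, and L = h/√(8m_eE_1) = 1.63×10^-10 m = 0.163 nm.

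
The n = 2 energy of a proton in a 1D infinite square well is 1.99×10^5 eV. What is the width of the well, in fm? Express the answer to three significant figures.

From E_n = n²h²/(8m_pL²), L = n·h/√(8m_pE_n).
E_2 = 1.99×10^5 eV = 3.188×10^-14 J, so L = 2·6.626×10^-34/√(8·1.673×10^-27·3.188×10^-14) = 6.42×10^-14 m = 64.2 fm.

L = 64.2 fm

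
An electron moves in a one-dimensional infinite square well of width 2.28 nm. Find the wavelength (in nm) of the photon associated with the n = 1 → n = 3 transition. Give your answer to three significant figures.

E_1 = h²/(8m_eL²) = 1.159×10^-20 J, so ΔE = (3² − 1²)E_1 = 9.272×10^-20 J.
λ = hc/ΔE = (6.626×10^-34·2.998×10^8)/9.272×10^-20 = 2.14×10^-6 m = 2.14×10^3 nm.

λ = 2.14×10^3 nm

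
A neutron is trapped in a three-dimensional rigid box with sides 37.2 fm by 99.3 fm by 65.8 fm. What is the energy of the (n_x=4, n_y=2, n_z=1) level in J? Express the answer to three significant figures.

For a 3D rectangular well E = (h²/8m_n)·Σ n_i²/L_i² = (6.626×10^-34)²/(8·1.675×10^-27) · [4²/(37.2 fm)² + 2²/(99.3 fm)² + 1²/(65.8 fm)²].
Evaluating gives E = 4.00×10^-13 J.

E = 4.00×10^-13 J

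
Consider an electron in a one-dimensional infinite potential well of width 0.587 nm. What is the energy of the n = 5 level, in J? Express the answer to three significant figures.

E_5 = 4.37×10^-18 J

For an infinite well E_n = n²h²/(8m_eL²), so E_1 = h²/(8m_eL²) = (6.626×10^-34)²/(8·9.109×10^-31·(5.87×10^-10 m)²) = 1.749×10^-19 J.
Then E_5 = 5²·E_1 = 25·1.749×10^-19 J = 4.37×10^-18 J.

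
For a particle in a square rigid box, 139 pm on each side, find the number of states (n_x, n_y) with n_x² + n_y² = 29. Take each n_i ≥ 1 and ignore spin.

degeneracy = 2

The level has n_x² + n_y² = 29. The ordered positive-integer solutions are (2, 5), (5, 2).
That gives 2 states.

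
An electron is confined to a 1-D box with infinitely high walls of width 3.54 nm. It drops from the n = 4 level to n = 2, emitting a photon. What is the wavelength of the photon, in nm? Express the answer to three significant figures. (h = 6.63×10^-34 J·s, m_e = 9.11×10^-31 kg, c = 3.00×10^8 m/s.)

E_1 = h²/(8m_eL²) = 4.813×10^-21 J, so ΔE = (4² − 2²)E_1 = 5.776×10^-20 J.
λ = hc/ΔE = (6.63×10^-34·3.00×10^8)/5.776×10^-20 = 3.44×10^-6 m = 3.44×10^3 nm.

λ = 3.44×10^3 nm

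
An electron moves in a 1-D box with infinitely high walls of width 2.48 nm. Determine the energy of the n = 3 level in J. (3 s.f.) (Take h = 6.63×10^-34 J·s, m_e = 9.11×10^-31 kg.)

For an infinite well E_n = n²h²/(8m_eL²), so E_1 = h²/(8m_eL²) = (6.63×10^-34)²/(8·9.11×10^-31·(2.48×10^-9 m)²) = 9.807×10^-21 J.
Then E_3 = 3²·E_1 = 9·9.807×10^-21 J = 8.83×10^-20 J.

E_3 = 8.83×10^-20 J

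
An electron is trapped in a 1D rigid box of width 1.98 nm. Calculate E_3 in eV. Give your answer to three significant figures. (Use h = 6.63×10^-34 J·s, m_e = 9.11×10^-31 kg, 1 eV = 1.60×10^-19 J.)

E_3 = 0.865 eV

For an infinite well E_n = n²h²/(8m_eL²), so E_1 = h²/(8m_eL²) = (6.63×10^-34)²/(8·9.11×10^-31·(1.98×10^-9 m)²) = 1.538×10^-20 J.
Then E_3 = 3²·E_1 = 9·1.538×10^-20 J = 1.384×10^-19 J.
Converting, E_3 = 1.384×10^-19 J / (1.60×10^-19 J/eV) = 0.865 eV.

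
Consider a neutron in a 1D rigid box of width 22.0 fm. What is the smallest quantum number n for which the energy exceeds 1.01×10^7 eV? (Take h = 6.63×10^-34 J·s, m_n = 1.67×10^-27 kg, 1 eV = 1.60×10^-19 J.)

E_1 = h²/(8m_nL²) = 6.798×10^-14 J = 4.249×10^5 eV.
Need n² > 1.01×10^7/4.249×10^5 = 23.77, i.e. n > 4.875.
The smallest integer satisfying this is n = 5.

n = 5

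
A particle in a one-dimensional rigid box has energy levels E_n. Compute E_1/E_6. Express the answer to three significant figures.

0.0278

E_n ∝ n², so E_1/E_6 = 1²/6² = 1/36 = 0.0278.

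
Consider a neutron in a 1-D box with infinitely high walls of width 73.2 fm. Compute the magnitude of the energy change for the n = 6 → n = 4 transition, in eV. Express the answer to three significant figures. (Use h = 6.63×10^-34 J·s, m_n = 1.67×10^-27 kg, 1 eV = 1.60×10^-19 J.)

E_1 = h²/(8m_nL²) = 6.140×10^-15 J.
|ΔE| = |6² − 4²|·E_1 = 20·6.140×10^-15 J = 1.228×10^-13 J = 7.68×10^5 eV.

|ΔE| = 7.68×10^5 eV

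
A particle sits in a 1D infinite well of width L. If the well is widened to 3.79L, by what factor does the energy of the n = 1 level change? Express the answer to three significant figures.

0.0696

E_n ∝ 1/L², so the energy scales by 1/3.79² = 0.0696.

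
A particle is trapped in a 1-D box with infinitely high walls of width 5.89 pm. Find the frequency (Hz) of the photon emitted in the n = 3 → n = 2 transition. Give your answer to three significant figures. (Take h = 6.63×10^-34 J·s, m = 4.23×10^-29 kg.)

f = 2.82×10^17 Hz

E_1 = h²/(8mL²) = 3.744×10^-17 J and ΔE = (3² − 2²)E_1 = 1.872×10^-16 J.
f = ΔE/h = 1.872×10^-16/6.63×10^-34 = 2.82×10^17 Hz.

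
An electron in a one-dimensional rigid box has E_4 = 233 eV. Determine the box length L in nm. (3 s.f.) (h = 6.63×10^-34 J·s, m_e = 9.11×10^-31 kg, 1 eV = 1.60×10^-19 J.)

From E_n = n²h²/(8m_eL²), L = n·h/√(8m_eE_n).
E_4 = 233 eV = 3.728×10^-17 J, so L = 4·6.63×10^-34/√(8·9.11×10^-31·3.728×10^-17) = 1.61×10^-10 m = 0.161 nm.

L = 0.161 nm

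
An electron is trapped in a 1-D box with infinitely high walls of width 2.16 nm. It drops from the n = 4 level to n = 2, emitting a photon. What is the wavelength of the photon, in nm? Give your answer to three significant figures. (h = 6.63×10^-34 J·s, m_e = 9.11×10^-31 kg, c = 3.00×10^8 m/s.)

λ = 1.28×10^3 nm

E_1 = h²/(8m_eL²) = 1.293×10^-20 J, so ΔE = (4² − 2²)E_1 = 1.552×10^-19 J.
λ = hc/ΔE = (6.63×10^-34·3.00×10^8)/1.552×10^-19 = 1.28×10^-6 m = 1.28×10^3 nm.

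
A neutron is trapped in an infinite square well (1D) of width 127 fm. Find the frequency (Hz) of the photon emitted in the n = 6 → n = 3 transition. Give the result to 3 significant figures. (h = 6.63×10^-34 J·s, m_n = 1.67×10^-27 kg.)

E_1 = h²/(8m_nL²) = 2.040×10^-15 J and ΔE = (6² − 3²)E_1 = 5.508×10^-14 J.
f = ΔE/h = 5.508×10^-14/6.63×10^-34 = 8.31×10^19 Hz.

f = 8.31×10^19 Hz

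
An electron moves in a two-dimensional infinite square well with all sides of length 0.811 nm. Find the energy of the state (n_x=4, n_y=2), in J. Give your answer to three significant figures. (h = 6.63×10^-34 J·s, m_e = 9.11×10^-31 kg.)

For a 2D rectangular well E = (h²/8m_e)·Σ n_i²/L_i² = (6.63×10^-34)²/(8·9.11×10^-31) · [4²/(0.811 nm)² + 2²/(0.811 nm)²].
Evaluating gives E = 1.83×10^-18 J.

E = 1.83×10^-18 J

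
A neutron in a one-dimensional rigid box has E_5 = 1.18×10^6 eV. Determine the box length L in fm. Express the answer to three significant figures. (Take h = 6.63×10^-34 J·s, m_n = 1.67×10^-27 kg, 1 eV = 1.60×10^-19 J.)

From E_n = n²h²/(8m_nL²), L = n·h/√(8m_nE_n).
E_5 = 1.18×10^6 eV = 1.888×10^-13 J, so L = 5·6.63×10^-34/√(8·1.67×10^-27·1.888×10^-13) = 6.60×10^-14 m = 66.0 fm.

L = 66.0 fm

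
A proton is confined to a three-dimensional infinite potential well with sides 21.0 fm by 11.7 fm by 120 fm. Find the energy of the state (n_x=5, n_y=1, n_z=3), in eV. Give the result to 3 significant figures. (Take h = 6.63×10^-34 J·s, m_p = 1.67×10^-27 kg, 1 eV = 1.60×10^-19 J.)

For a 3D rectangular well E = (h²/8m_p)·Σ n_i²/L_i² = (6.63×10^-34)²/(8·1.67×10^-27) · [5²/(21.0 fm)² + 1²/(11.7 fm)² + 3²/(120 fm)²].
Evaluating gives E = 2.126×10^-12 J = 1.33×10^7 eV.

E = 1.33×10^7 eV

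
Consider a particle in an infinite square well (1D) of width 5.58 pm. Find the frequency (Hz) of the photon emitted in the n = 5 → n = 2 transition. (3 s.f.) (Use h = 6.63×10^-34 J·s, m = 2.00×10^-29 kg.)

E_1 = h²/(8mL²) = 8.823×10^-17 J and ΔE = (5² − 2²)E_1 = 1.853×10^-15 J.
f = ΔE/h = 1.853×10^-15/6.63×10^-34 = 2.79×10^18 Hz.

f = 2.79×10^18 Hz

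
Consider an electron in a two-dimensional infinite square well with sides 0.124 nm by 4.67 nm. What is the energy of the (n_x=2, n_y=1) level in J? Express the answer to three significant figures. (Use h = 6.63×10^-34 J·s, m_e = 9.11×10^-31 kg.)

E = 1.57×10^-17 J

For a 2D rectangular well E = (h²/8m_e)·Σ n_i²/L_i² = (6.63×10^-34)²/(8·9.11×10^-31) · [2²/(0.124 nm)² + 1²/(4.67 nm)²].
Evaluating gives E = 1.57×10^-17 J.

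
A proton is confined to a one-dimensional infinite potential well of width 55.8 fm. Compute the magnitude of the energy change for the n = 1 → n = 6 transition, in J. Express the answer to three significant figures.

E_1 = h²/(8m_pL²) = 1.054×10^-14 J.
|ΔE| = |1² − 6²|·E_1 = 35·1.054×10^-14 J = 3.69×10^-13 J.

|ΔE| = 3.69×10^-13 J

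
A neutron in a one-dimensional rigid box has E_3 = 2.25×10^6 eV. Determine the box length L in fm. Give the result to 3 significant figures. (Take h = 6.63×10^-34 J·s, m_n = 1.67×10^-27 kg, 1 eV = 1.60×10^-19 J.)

L = 28.7 fm

From E_n = n²h²/(8m_nL²), L = n·h/√(8m_nE_n).
E_3 = 2.25×10^6 eV = 3.600×10^-13 J, so L = 3·6.63×10^-34/√(8·1.67×10^-27·3.600×10^-13) = 2.87×10^-14 m = 28.7 fm.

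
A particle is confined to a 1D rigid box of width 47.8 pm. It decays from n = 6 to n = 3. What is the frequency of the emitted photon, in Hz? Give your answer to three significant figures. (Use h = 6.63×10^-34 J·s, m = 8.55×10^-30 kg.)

f = 1.15×10^17 Hz

E_1 = h²/(8mL²) = 2.813×10^-18 J and ΔE = (6² − 3²)E_1 = 7.595×10^-17 J.
f = ΔE/h = 7.595×10^-17/6.63×10^-34 = 1.15×10^17 Hz.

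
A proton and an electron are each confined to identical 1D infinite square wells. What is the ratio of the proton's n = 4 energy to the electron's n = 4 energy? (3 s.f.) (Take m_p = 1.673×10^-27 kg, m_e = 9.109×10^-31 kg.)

E_n ∝ 1/m at fixed n and L, so the ratio is m_e/m_p = 9.109×10^-31/1.673×10^-27 = 5.44×10^-4.

5.44×10^-4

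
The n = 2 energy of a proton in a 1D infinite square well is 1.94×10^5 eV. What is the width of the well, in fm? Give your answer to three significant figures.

L = 65.0 fm

From E_n = n²h²/(8m_pL²), L = n·h/√(8m_pE_n).
E_2 = 1.94×10^5 eV = 3.108×10^-14 J, so L = 2·6.626×10^-34/√(8·1.673×10^-27·3.108×10^-14) = 6.50×10^-14 m = 65.0 fm.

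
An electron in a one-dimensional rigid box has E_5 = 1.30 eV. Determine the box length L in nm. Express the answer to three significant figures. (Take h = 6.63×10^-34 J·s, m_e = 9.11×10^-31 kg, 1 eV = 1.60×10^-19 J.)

From E_n = n²h²/(8m_eL²), L = n·h/√(8m_eE_n).
E_5 = 1.30 eV = 2.080×10^-19 J, so L = 5·6.63×10^-34/√(8·9.11×10^-31·2.080×10^-19) = 2.69×10^-9 m = 2.69 nm.

L = 2.69 nm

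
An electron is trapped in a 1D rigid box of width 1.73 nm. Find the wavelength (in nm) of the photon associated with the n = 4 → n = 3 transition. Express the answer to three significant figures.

λ = 1.41×10^3 nm

E_1 = h²/(8m_eL²) = 2.013×10^-20 J, so ΔE = (4² − 3²)E_1 = 1.409×10^-19 J.
λ = hc/ΔE = (6.626×10^-34·2.998×10^8)/1.409×10^-19 = 1.41×10^-6 m = 1.41×10^3 nm.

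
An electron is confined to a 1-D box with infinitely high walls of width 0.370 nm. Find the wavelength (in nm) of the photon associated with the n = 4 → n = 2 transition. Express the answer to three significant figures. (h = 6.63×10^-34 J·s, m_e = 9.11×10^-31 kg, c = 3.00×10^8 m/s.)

E_1 = h²/(8m_eL²) = 4.406×10^-19 J, so ΔE = (4² − 2²)E_1 = 5.287×10^-18 J.
λ = hc/ΔE = (6.63×10^-34·3.00×10^8)/5.287×10^-18 = 3.76×10^-8 m = 37.6 nm.

λ = 37.6 nm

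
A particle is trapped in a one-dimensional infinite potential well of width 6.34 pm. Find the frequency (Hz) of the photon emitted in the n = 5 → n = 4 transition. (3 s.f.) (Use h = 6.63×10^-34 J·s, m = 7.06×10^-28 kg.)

E_1 = h²/(8mL²) = 1.936×10^-18 J and ΔE = (5² − 4²)E_1 = 1.742×10^-17 J.
f = ΔE/h = 1.742×10^-17/6.63×10^-34 = 2.63×10^16 Hz.

f = 2.63×10^16 Hz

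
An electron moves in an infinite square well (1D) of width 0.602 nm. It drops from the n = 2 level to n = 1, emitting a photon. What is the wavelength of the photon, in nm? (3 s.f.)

λ = 398 nm

E_1 = h²/(8m_eL²) = 1.662×10^-19 J, so ΔE = (2² − 1²)E_1 = 4.986×10^-19 J.
λ = hc/ΔE = (6.626×10^-34·2.998×10^8)/4.986×10^-19 = 3.98×10^-7 m = 398 nm.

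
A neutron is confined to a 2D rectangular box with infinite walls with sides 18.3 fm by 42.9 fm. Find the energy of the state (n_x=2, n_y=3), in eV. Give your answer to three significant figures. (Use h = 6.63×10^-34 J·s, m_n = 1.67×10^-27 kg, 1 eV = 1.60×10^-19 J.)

For a 2D rectangular well E = (h²/8m_n)·Σ n_i²/L_i² = (6.63×10^-34)²/(8·1.67×10^-27) · [2²/(18.3 fm)² + 3²/(42.9 fm)²].
Evaluating gives E = 5.539×10^-13 J = 3.46×10^6 eV.

E = 3.46×10^6 eV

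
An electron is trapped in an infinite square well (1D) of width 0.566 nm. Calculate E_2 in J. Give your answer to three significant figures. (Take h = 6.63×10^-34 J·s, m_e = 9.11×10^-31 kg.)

For an infinite well E_n = n²h²/(8m_eL²), so E_1 = h²/(8m_eL²) = (6.63×10^-34)²/(8·9.11×10^-31·(5.66×10^-10 m)²) = 1.883×10^-19 J.
Then E_2 = 2²·E_1 = 4·1.883×10^-19 J = 7.53×10^-19 J.

E_2 = 7.53×10^-19 J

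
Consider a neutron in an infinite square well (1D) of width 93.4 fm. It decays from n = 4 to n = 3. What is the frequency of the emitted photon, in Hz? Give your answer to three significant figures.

E_1 = h²/(8m_nL²) = 3.756×10^-15 J and ΔE = (4² − 3²)E_1 = 2.629×10^-14 J.
f = ΔE/h = 2.629×10^-14/6.626×10^-34 = 3.97×10^19 Hz.

f = 3.97×10^19 Hz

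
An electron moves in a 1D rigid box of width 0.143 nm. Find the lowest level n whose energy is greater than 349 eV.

n = 5

E_1 = h²/(8m_eL²) = 2.946×10^-18 J = 18.39 eV.
Need n² > 349/18.39 = 18.98, i.e. n > 4.357.
The smallest integer satisfying this is n = 5.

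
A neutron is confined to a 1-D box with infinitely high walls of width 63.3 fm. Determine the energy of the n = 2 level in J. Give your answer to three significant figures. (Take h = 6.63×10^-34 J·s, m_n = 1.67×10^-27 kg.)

For an infinite well E_n = n²h²/(8m_nL²), so E_1 = h²/(8m_nL²) = (6.63×10^-34)²/(8·1.67×10^-27·(6.33×10^-14 m)²) = 8.211×10^-15 J.
Then E_2 = 2²·E_1 = 4·8.211×10^-15 J = 3.28×10^-14 J.

E_2 = 3.28×10^-14 J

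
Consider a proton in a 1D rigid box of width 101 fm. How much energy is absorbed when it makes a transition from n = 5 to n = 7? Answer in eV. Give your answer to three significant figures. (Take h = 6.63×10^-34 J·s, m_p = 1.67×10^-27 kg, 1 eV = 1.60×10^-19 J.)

|ΔE| = 4.84×10^5 eV

E_1 = h²/(8m_pL²) = 3.225×10^-15 J.
|ΔE| = |5² − 7²|·E_1 = 24·3.225×10^-15 J = 7.740×10^-14 J = 4.84×10^5 eV.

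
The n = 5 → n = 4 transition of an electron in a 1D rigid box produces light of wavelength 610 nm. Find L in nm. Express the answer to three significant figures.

The photon carries ΔE = hc/λ = 6.626×10^-34·2.998×10^8/6.10×10^-7 m = 3.257×10^-19 J.
Since ΔE = (5² − 4²)E_1, E_1 = 3.619×10^-20 J, and L = h/√(8m_eE_1) = 1.29×10^-9 m = 1.29 nm.

L = 1.29 nm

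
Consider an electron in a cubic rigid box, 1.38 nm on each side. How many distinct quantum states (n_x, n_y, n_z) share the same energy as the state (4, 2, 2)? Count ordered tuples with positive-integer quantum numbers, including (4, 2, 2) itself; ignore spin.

degeneracy = 3

The level has n_x² + n_y² + n_z² = 24. The ordered positive-integer solutions are (2, 2, 4), (2, 4, 2), (4, 2, 2).
That gives 3 states.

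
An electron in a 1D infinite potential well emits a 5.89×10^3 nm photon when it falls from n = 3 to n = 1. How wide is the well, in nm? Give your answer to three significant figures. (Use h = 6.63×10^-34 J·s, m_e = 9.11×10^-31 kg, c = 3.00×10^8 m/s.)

L = 3.78 nm

The photon carries ΔE = hc/λ = 6.63×10^-34·3.00×10^8/5.89×10^-6 m = 3.377×10^-20 J.
Since ΔE = (3² − 1²)E_1, E_1 = 4.221×10^-21 J, and L = h/√(8m_eE_1) = 3.78×10^-9 m = 3.78 nm.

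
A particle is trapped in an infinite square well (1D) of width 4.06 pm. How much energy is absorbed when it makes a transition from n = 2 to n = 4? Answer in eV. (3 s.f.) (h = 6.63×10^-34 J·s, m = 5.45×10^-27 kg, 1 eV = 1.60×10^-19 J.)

E_1 = h²/(8mL²) = 6.116×10^-19 J.
|ΔE| = |2² − 4²|·E_1 = 12·6.116×10^-19 J = 7.339×10^-18 J = 45.9 eV.

|ΔE| = 45.9 eV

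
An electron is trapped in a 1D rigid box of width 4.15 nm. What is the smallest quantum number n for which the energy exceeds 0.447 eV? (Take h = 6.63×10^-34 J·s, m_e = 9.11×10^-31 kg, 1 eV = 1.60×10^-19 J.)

E_1 = h²/(8m_eL²) = 3.502×10^-21 J = 0.02189 eV.
Need n² > 0.447/0.02189 = 20.42, i.e. n > 4.519.
The smallest integer satisfying this is n = 5.

n = 5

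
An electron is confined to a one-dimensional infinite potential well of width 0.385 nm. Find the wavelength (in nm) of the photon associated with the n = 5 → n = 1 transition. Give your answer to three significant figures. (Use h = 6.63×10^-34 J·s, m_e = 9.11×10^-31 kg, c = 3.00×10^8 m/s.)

λ = 20.4 nm

E_1 = h²/(8m_eL²) = 4.069×10^-19 J, so ΔE = (5² − 1²)E_1 = 9.766×10^-18 J.
λ = hc/ΔE = (6.63×10^-34·3.00×10^8)/9.766×10^-18 = 2.04×10^-8 m = 20.4 nm.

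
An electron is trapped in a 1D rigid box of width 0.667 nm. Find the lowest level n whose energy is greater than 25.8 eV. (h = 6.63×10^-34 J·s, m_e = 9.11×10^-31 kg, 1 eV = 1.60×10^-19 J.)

n = 6

E_1 = h²/(8m_eL²) = 1.356×10^-19 J = 0.8475 eV.
Need n² > 25.8/0.8475 = 30.44, i.e. n > 5.517.
The smallest integer satisfying this is n = 6.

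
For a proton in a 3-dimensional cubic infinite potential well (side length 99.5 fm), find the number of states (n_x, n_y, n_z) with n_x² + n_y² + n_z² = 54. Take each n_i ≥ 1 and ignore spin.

The level has n_x² + n_y² + n_z² = 54. The ordered positive-integer solutions are (1, 2, 7), (1, 7, 2), (2, 1, 7), (2, 5, 5), (2, 7, 1), (3, 3, 6), (3, 6, 3), (5, 2, 5), (5, 5, 2), (6, 3, 3), (7, 1, 2), (7, 2, 1).
That gives 12 states.

degeneracy = 12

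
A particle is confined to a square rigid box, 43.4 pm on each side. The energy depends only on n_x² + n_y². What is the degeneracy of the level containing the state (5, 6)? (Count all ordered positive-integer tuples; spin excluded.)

degeneracy = 2

The level has n_x² + n_y² = 61. The ordered positive-integer solutions are (5, 6), (6, 5).
That gives 2 states.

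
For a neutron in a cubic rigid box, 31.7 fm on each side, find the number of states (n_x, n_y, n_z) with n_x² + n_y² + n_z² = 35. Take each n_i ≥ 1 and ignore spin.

degeneracy = 6

The level has n_x² + n_y² + n_z² = 35. The ordered positive-integer solutions are (1, 3, 5), (1, 5, 3), (3, 1, 5), (3, 5, 1), (5, 1, 3), (5, 3, 1).
That gives 6 states.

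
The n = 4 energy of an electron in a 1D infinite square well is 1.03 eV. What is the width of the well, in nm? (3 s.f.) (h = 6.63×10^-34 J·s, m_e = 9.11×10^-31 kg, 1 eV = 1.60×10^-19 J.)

L = 2.42 nm

From E_n = n²h²/(8m_eL²), L = n·h/√(8m_eE_n).
E_4 = 1.03 eV = 1.648×10^-19 J, so L = 4·6.63×10^-34/√(8·9.11×10^-31·1.648×10^-19) = 2.42×10^-9 m = 2.42 nm.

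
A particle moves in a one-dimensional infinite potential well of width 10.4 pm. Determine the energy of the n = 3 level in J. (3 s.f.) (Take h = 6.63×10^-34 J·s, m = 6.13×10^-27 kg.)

For an infinite well E_n = n²h²/(8mL²), so E_1 = h²/(8mL²) = (6.63×10^-34)²/(8·6.13×10^-27·(1.04×10^-11 m)²) = 8.287×10^-20 J.
Then E_3 = 3²·E_1 = 9·8.287×10^-20 J = 7.46×10^-19 J.

E_3 = 7.46×10^-19 J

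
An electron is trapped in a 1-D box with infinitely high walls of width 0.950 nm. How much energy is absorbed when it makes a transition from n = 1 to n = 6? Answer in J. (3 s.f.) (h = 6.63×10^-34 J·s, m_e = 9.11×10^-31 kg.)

E_1 = h²/(8m_eL²) = 6.683×10^-20 J.
|ΔE| = |1² − 6²|·E_1 = 35·6.683×10^-20 J = 2.34×10^-18 J.

|ΔE| = 2.34×10^-18 J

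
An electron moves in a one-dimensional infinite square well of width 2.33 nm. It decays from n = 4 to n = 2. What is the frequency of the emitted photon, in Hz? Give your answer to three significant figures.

f = 2.01×10^14 Hz

E_1 = h²/(8m_eL²) = 1.110×10^-20 J and ΔE = (4² − 2²)E_1 = 1.332×10^-19 J.
f = ΔE/h = 1.332×10^-19/6.626×10^-34 = 2.01×10^14 Hz.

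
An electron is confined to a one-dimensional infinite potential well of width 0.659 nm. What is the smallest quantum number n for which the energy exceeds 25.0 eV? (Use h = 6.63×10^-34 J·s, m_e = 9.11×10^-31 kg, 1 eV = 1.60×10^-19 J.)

E_1 = h²/(8m_eL²) = 1.389×10^-19 J = 0.8681 eV.
Need n² > 25.0/0.8681 = 28.80, i.e. n > 5.367.
The smallest integer satisfying this is n = 6.

n = 6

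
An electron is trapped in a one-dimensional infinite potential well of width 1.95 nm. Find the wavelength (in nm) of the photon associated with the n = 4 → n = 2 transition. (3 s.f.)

E_1 = h²/(8m_eL²) = 1.584×10^-20 J, so ΔE = (4² − 2²)E_1 = 1.901×10^-19 J.
λ = hc/ΔE = (6.626×10^-34·2.998×10^8)/1.901×10^-19 = 1.04×10^-6 m = 1.04×10^3 nm.

λ = 1.04×10^3 nm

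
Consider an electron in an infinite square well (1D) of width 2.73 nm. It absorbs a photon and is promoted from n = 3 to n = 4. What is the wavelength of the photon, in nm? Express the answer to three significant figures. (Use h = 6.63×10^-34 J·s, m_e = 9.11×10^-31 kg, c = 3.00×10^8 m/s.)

E_1 = h²/(8m_eL²) = 8.093×10^-21 J, so ΔE = (4² − 3²)E_1 = 5.665×10^-20 J.
λ = hc/ΔE = (6.63×10^-34·3.00×10^8)/5.665×10^-20 = 3.51×10^-6 m = 3.51×10^3 nm.

λ = 3.51×10^3 nm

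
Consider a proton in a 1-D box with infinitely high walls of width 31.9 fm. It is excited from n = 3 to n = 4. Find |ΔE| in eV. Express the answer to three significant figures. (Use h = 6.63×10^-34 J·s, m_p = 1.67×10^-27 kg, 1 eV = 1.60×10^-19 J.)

E_1 = h²/(8m_pL²) = 3.233×10^-14 J.
|ΔE| = |3² − 4²|·E_1 = 7·3.233×10^-14 J = 2.263×10^-13 J = 1.41×10^6 eV.

|ΔE| = 1.41×10^6 eV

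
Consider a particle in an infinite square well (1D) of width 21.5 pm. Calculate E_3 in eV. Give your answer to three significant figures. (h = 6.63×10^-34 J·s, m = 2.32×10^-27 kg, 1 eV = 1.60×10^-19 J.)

For an infinite well E_n = n²h²/(8mL²), so E_1 = h²/(8mL²) = (6.63×10^-34)²/(8·2.32×10^-27·(2.15×10^-11 m)²) = 5.124×10^-20 J.
Then E_3 = 3²·E_1 = 9·5.124×10^-20 J = 4.612×10^-19 J.
Converting, E_3 = 4.612×10^-19 J / (1.60×10^-19 J/eV) = 2.88 eV.

E_3 = 2.88 eV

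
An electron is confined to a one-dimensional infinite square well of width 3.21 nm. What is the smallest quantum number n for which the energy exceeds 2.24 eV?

n = 8

E_1 = h²/(8m_eL²) = 5.847×10^-21 J = 0.03650 eV.
Need n² > 2.24/0.03650 = 61.37, i.e. n > 7.834.
The smallest integer satisfying this is n = 8.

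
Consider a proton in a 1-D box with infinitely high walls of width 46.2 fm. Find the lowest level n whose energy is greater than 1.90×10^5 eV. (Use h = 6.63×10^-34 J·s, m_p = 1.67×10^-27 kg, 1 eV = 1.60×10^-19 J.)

n = 2

E_1 = h²/(8m_pL²) = 1.541×10^-14 J = 9.631×10^4 eV.
Need n² > 1.90×10^5/9.631×10^4 = 1.973, i.e. n > 1.405.
The smallest integer satisfying this is n = 2.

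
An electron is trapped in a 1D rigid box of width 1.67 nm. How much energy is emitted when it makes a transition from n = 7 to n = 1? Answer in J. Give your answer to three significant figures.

|ΔE| = 1.04×10^-18 J

E_1 = h²/(8m_eL²) = 2.160×10^-20 J.
|ΔE| = |7² − 1²|·E_1 = 48·2.160×10^-20 J = 1.04×10^-18 J.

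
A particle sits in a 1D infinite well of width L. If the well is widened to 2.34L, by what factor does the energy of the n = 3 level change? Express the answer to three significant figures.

0.183

E_n ∝ 1/L², so the energy scales by 1/2.34² = 0.183.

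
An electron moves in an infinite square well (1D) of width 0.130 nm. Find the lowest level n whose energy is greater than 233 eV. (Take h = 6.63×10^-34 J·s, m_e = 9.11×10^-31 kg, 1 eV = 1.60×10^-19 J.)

E_1 = h²/(8m_eL²) = 3.569×10^-18 J = 22.31 eV.
Need n² > 233/22.31 = 10.44, i.e. n > 3.231.
The smallest integer satisfying this is n = 4.

n = 4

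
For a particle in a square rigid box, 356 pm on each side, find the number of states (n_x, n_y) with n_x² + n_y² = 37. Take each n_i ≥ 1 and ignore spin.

The level has n_x² + n_y² = 37. The ordered positive-integer solutions are (1, 6), (6, 1).
That gives 2 states.

degeneracy = 2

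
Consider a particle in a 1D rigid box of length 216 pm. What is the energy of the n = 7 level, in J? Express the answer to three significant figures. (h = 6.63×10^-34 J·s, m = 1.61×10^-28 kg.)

E_7 = 3.58×10^-19 J

For an infinite well E_n = n²h²/(8mL²), so E_1 = h²/(8mL²) = (6.63×10^-34)²/(8·1.61×10^-28·(2.16×10^-10 m)²) = 7.315×10^-21 J.
Then E_7 = 7²·E_1 = 49·7.315×10^-21 J = 3.58×10^-19 J.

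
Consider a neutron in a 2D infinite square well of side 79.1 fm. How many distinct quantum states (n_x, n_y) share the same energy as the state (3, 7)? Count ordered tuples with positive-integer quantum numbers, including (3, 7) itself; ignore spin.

The level has n_x² + n_y² = 58. The ordered positive-integer solutions are (3, 7), (7, 3).
That gives 2 states.

degeneracy = 2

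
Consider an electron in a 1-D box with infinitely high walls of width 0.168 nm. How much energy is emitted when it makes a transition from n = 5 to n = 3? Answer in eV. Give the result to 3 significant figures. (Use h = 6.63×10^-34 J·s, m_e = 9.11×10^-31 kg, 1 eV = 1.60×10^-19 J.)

E_1 = h²/(8m_eL²) = 2.137×10^-18 J.
|ΔE| = |5² − 3²|·E_1 = 16·2.137×10^-18 J = 3.419×10^-17 J = 214 eV.

|ΔE| = 214 eV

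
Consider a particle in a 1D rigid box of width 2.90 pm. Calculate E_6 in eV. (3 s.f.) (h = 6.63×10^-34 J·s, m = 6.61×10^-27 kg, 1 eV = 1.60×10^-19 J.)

E_6 = 222 eV

For an infinite well E_n = n²h²/(8mL²), so E_1 = h²/(8mL²) = (6.63×10^-34)²/(8·6.61×10^-27·(2.90×10^-12 m)²) = 9.884×10^-19 J.
Then E_6 = 6²·E_1 = 36·9.884×10^-19 J = 3.558×10^-17 J.
Converting, E_6 = 3.558×10^-17 J / (1.60×10^-19 J/eV) = 222 eV.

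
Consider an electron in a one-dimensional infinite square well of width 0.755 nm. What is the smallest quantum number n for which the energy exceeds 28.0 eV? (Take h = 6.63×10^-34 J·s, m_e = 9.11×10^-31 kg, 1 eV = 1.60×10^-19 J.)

E_1 = h²/(8m_eL²) = 1.058×10^-19 J = 0.6613 eV.
Need n² > 28.0/0.6613 = 42.34, i.e. n > 6.507.
The smallest integer satisfying this is n = 7.

n = 7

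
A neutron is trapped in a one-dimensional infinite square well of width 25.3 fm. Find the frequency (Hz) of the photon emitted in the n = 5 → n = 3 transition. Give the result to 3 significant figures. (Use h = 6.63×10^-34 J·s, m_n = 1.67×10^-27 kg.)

f = 1.24×10^21 Hz

E_1 = h²/(8m_nL²) = 5.140×10^-14 J and ΔE = (5² − 3²)E_1 = 8.224×10^-13 J.
f = ΔE/h = 8.224×10^-13/6.63×10^-34 = 1.24×10^21 Hz.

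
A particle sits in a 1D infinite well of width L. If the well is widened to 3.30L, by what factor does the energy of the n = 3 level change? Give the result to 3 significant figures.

0.0918

E_n ∝ 1/L², so the energy scales by 1/3.30² = 0.0918.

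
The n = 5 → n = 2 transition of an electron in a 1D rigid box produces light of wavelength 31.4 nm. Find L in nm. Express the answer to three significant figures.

The photon carries ΔE = hc/λ = 6.626×10^-34·2.998×10^8/3.14×10^-8 m = 6.326×10^-18 J.
Since ΔE = (5² − 2²)E_1, E_1 = 3.012×10^-19 J, and L = h/√(8m_eE_1) = 4.47×10^-10 m = 0.447 nm.

L = 0.447 nm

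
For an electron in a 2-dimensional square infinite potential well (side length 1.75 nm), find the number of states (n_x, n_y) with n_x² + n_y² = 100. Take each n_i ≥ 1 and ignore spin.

degeneracy = 2

The level has n_x² + n_y² = 100. The ordered positive-integer solutions are (6, 8), (8, 6).
That gives 2 states.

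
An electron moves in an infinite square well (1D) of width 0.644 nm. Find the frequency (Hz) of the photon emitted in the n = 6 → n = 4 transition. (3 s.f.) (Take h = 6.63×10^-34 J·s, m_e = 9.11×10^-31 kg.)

f = 4.39×10^15 Hz

E_1 = h²/(8m_eL²) = 1.454×10^-19 J and ΔE = (6² − 4²)E_1 = 2.908×10^-18 J.
f = ΔE/h = 2.908×10^-18/6.63×10^-34 = 4.39×10^15 Hz.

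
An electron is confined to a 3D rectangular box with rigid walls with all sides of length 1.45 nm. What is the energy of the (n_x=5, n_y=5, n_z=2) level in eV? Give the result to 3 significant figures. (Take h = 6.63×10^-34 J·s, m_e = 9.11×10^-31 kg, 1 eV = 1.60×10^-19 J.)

For a 3D rectangular well E = (h²/8m_e)·Σ n_i²/L_i² = (6.63×10^-34)²/(8·9.11×10^-31) · [5²/(1.45 nm)² + 5²/(1.45 nm)² + 2²/(1.45 nm)²].
Evaluating gives E = 1.549×10^-18 J = 9.68 eV.

E = 9.68 eV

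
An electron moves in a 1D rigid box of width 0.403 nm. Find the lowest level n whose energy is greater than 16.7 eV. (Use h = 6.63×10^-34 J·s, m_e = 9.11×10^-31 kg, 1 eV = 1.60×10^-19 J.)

E_1 = h²/(8m_eL²) = 3.714×10^-19 J = 2.321 eV.
Need n² > 16.7/2.321 = 7.195, i.e. n > 2.682.
The smallest integer satisfying this is n = 3.

n = 3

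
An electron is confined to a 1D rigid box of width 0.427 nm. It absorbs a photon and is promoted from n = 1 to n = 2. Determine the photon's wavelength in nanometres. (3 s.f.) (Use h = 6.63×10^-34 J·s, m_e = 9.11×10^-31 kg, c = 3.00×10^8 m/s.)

E_1 = h²/(8m_eL²) = 3.308×10^-19 J, so ΔE = (2² − 1²)E_1 = 9.924×10^-19 J.
λ = hc/ΔE = (6.63×10^-34·3.00×10^8)/9.924×10^-19 = 2.00×10^-7 m = 200 nm.

λ = 200 nm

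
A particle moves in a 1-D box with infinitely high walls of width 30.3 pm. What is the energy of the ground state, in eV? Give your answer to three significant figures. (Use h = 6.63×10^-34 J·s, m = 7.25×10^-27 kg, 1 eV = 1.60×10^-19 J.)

E_1 = 0.0516 eV

For an infinite well E_n = n²h²/(8mL²), so E_1 = h²/(8mL²) = (6.63×10^-34)²/(8·7.25×10^-27·(3.03×10^-11 m)²) = 8.255×10^-21 J.
Converting, E_1 = 8.255×10^-21 J / (1.60×10^-19 J/eV) = 0.0516 eV.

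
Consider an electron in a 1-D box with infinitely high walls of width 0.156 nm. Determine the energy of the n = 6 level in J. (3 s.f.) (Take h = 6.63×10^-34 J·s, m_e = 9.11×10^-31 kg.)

For an infinite well E_n = n²h²/(8m_eL²), so E_1 = h²/(8m_eL²) = (6.63×10^-34)²/(8·9.11×10^-31·(1.56×10^-10 m)²) = 2.478×10^-18 J.
Then E_6 = 6²·E_1 = 36·2.478×10^-18 J = 8.92×10^-17 J.

E_6 = 8.92×10^-17 J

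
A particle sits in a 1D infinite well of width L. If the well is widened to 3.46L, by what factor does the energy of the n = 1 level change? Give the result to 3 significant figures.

E_n ∝ 1/L², so the energy scales by 1/3.46² = 0.0835.

0.0835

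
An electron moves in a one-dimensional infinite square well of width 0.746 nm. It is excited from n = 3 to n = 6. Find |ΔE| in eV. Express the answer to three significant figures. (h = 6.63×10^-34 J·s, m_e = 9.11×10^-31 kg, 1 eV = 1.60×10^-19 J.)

|ΔE| = 18.3 eV

E_1 = h²/(8m_eL²) = 1.084×10^-19 J.
|ΔE| = |3² − 6²|·E_1 = 27·1.084×10^-19 J = 2.927×10^-18 J = 18.3 eV.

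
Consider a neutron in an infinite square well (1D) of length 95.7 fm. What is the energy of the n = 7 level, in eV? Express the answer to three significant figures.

For an infinite well E_n = n²h²/(8m_nL²), so E_1 = h²/(8m_nL²) = (6.626×10^-34)²/(8·1.675×10^-27·(9.57×10^-14 m)²) = 3.577×10^-15 J.
Then E_7 = 7²·E_1 = 49·3.577×10^-15 J = 1.753×10^-13 J.
Converting, E_7 = 1.753×10^-13 J / (1.602×10^-19 J/eV) = 1.09×10^6 eV.

E_7 = 1.09×10^6 eV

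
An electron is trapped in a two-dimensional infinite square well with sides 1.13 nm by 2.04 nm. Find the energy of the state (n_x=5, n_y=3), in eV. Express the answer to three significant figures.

E = 8.18 eV

For a 2D rectangular well E = (h²/8m_e)·Σ n_i²/L_i² = (6.626×10^-34)²/(8·9.109×10^-31) · [5²/(1.13 nm)² + 3²/(2.04 nm)²].
Evaluating gives E = 1.310×10^-18 J = 8.18 eV.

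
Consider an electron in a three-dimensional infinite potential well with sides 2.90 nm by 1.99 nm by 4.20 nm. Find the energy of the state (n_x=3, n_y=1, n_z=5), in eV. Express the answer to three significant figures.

E = 1.03 eV

For a 3D rectangular well E = (h²/8m_e)·Σ n_i²/L_i² = (6.626×10^-34)²/(8·9.109×10^-31) · [3²/(2.90 nm)² + 1²/(1.99 nm)² + 5²/(4.20 nm)²].
Evaluating gives E = 1.651×10^-19 J = 1.03 eV.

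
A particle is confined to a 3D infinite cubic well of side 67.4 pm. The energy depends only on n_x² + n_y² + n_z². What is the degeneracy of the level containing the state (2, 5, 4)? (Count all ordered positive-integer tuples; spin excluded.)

The level has n_x² + n_y² + n_z² = 45. The ordered positive-integer solutions are (2, 4, 5), (2, 5, 4), (4, 2, 5), (4, 5, 2), (5, 2, 4), (5, 4, 2).
That gives 6 states.

degeneracy = 6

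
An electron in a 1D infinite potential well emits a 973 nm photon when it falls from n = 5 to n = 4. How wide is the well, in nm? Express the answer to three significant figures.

L = 1.63 nm

The photon carries ΔE = hc/λ = 6.626×10^-34·2.998×10^8/9.73×10^-7 m = 2.042×10^-19 J.
Since ΔE = (5² − 4²)E_1, E_1 = 2.269×10^-20 J, and L = h/√(8m_eE_1) = 1.63×10^-9 m = 1.63 nm.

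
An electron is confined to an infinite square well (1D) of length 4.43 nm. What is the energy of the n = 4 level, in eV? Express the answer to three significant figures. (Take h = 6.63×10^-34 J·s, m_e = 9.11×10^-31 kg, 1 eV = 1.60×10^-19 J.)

E_4 = 0.307 eV

For an infinite well E_n = n²h²/(8m_eL²), so E_1 = h²/(8m_eL²) = (6.63×10^-34)²/(8·9.11×10^-31·(4.43×10^-9 m)²) = 3.073×10^-21 J.
Then E_4 = 4²·E_1 = 16·3.073×10^-21 J = 4.917×10^-20 J.
Converting, E_4 = 4.917×10^-20 J / (1.60×10^-19 J/eV) = 0.307 eV.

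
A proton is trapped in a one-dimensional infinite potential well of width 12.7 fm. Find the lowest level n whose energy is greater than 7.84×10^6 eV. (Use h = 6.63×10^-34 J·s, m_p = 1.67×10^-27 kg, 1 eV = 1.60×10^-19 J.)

n = 3

E_1 = h²/(8m_pL²) = 2.040×10^-13 J = 1.275×10^6 eV.
Need n² > 7.84×10^6/1.275×10^6 = 6.149, i.e. n > 2.480.
The smallest integer satisfying this is n = 3.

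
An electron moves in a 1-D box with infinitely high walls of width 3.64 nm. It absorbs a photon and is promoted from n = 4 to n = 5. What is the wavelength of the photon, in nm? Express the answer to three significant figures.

E_1 = h²/(8m_eL²) = 4.547×10^-21 J, so ΔE = (5² − 4²)E_1 = 4.092×10^-20 J.
λ = hc/ΔE = (6.626×10^-34·2.998×10^8)/4.092×10^-20 = 4.85×10^-6 m = 4.85×10^3 nm.

λ = 4.85×10^3 nm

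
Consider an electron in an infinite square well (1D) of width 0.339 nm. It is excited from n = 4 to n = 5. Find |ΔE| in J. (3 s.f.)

E_1 = h²/(8m_eL²) = 5.243×10^-19 J.
|ΔE| = |4² − 5²|·E_1 = 9·5.243×10^-19 J = 4.72×10^-18 J.

|ΔE| = 4.72×10^-18 J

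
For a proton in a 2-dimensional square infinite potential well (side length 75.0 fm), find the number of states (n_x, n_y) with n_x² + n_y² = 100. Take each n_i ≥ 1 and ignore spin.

degeneracy = 2

The level has n_x² + n_y² = 100. The ordered positive-integer solutions are (6, 8), (8, 6).
That gives 2 states.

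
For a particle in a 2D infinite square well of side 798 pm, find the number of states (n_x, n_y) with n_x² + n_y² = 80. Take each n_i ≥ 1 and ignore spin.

degeneracy = 2

The level has n_x² + n_y² = 80. The ordered positive-integer solutions are (4, 8), (8, 4).
That gives 2 states.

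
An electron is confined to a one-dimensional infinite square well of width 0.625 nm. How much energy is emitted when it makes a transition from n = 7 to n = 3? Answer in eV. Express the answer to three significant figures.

|ΔE| = 38.5 eV

E_1 = h²/(8m_eL²) = 1.542×10^-19 J.
|ΔE| = |7² − 3²|·E_1 = 40·1.542×10^-19 J = 6.168×10^-18 J = 38.5 eV.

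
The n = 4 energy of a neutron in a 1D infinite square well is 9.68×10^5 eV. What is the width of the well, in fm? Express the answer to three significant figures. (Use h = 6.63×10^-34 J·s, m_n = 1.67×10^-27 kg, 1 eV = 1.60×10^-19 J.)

From E_n = n²h²/(8m_nL²), L = n·h/√(8m_nE_n).
E_4 = 9.68×10^5 eV = 1.549×10^-13 J, so L = 4·6.63×10^-34/√(8·1.67×10^-27·1.549×10^-13) = 5.83×10^-14 m = 58.3 fm.

L = 58.3 fm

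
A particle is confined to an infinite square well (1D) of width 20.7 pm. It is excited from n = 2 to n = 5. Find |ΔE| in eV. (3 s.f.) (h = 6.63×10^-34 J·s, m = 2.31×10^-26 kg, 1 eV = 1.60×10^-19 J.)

|ΔE| = 0.729 eV

E_1 = h²/(8mL²) = 5.551×10^-21 J.
|ΔE| = |2² − 5²|·E_1 = 21·5.551×10^-21 J = 1.166×10^-19 J = 0.729 eV.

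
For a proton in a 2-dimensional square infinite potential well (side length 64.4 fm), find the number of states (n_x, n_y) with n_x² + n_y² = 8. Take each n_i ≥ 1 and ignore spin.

The level has n_x² + n_y² = 8. The ordered positive-integer solutions are (2, 2).
That gives 1 state.

degeneracy = 1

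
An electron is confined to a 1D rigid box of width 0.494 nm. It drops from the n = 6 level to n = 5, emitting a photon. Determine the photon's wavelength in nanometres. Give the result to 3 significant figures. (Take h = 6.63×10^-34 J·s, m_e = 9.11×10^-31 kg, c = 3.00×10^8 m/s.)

λ = 73.2 nm

E_1 = h²/(8m_eL²) = 2.472×10^-19 J, so ΔE = (6² − 5²)E_1 = 2.719×10^-18 J.
λ = hc/ΔE = (6.63×10^-34·3.00×10^8)/2.719×10^-18 = 7.32×10^-8 m = 73.2 nm.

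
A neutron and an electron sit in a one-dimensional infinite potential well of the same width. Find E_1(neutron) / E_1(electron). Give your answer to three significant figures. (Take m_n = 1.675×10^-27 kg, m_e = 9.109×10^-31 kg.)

5.44×10^-4

E_n ∝ 1/m at fixed n and L, so the ratio is m_e/m_n = 9.109×10^-31/1.675×10^-27 = 5.44×10^-4.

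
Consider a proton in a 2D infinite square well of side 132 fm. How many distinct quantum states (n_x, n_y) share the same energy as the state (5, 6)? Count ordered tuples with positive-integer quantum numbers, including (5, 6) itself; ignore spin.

The level has n_x² + n_y² = 61. The ordered positive-integer solutions are (5, 6), (6, 5).
That gives 2 states.

degeneracy = 2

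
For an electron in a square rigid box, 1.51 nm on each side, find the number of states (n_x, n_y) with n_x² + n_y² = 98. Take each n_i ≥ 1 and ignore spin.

degeneracy = 1

The level has n_x² + n_y² = 98. The ordered positive-integer solutions are (7, 7).
That gives 1 state.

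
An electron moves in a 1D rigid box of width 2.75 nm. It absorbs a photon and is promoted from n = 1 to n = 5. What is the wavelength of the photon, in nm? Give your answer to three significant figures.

λ = 1.04×10^3 nm

E_1 = h²/(8m_eL²) = 7.967×10^-21 J, so ΔE = (5² − 1²)E_1 = 1.912×10^-19 J.
λ = hc/ΔE = (6.626×10^-34·2.998×10^8)/1.912×10^-19 = 1.04×10^-6 m = 1.04×10^3 nm.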